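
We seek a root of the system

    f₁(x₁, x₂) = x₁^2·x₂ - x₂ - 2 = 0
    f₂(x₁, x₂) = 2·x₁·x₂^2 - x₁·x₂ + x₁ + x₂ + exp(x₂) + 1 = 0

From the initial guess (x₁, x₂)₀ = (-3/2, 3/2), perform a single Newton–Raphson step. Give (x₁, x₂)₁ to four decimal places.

(-1.2612, 2.4596)

At (-3/2, 3/2): F = (-0.1250, 0.981689).
Jacobian J = [[2·x₁·x₂, x₁^2 - 1], [2·x₂^2 - x₂ + 1, 4·x₁·x₂ - x₁ + exp(x₂) + 1]].
At the point, J = [[-4.5000, 1.2500], [4.0000, -2.018311]] (det J = 4.082399).
Solving J·Δ = −F gives Δ = (0.2388, 0.9596).
Then the next iterate is (x₁, x₂)₁ = (-1.2612, 2.4596).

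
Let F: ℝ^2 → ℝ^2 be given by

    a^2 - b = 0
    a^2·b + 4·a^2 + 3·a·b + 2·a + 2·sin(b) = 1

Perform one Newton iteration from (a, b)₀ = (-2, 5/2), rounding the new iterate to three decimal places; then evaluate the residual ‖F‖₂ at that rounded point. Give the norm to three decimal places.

1.947

At (-2, 5/2): F = (1.500, 7.19694).
Jacobian J = [[2·a, -1], [2·a·b + 8·a + 3·b + 2, a^2 + 3·a + 2·cos(b)]].
At the point, J = [[-4.000, -1.000], [-16.500, -3.60229]] (det J = -2.09085).
Solving J·Δ = −F gives Δ = (0.858, -1.931).
Then the next iterate is (a, b)₁ = (-1.142, 0.569).
Re-evaluating at (-1.142, 0.569): F = (0.73516, 1.80291), so ‖F‖₂ = 1.947.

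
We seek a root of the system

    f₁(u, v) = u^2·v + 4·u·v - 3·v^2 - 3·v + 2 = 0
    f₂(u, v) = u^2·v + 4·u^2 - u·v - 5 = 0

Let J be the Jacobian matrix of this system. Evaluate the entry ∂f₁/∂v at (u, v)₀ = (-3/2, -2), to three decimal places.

5.250

∂f₁/∂v = u^2 + 4·u - 6·v - 3.
At (-3/2, -2) this is 5.250.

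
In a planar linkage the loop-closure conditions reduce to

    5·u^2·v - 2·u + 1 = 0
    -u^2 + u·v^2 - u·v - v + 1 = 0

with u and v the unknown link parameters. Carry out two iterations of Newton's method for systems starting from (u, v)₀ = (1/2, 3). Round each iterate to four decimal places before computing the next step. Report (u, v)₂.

(0.1915, -8.0537)

At (1/2, 3): F = (3.7500, 0.7500).
Jacobian J = [[10·u·v - 2, 5·u^2], [-2·u + v^2 - v, 2·u·v - u - 1]].
At the point, J = [[13.0000, 1.2500], [5.0000, 1.5000]] (det J = 13.2500).
Solving J·Δ = −F gives Δ = (-0.3538, 0.6792).
Then the next iterate is (u, v)₁ = (0.1462, 3.6792).
Round to (0.1462, 3.6792) and repeat: F = (1.100804, -1.259435), J = [[3.378990, 0.106872], [9.564913, -0.070402]].
Δ = (0.0453, -11.7329), so (u, v)₂ = (0.1915, -8.0537).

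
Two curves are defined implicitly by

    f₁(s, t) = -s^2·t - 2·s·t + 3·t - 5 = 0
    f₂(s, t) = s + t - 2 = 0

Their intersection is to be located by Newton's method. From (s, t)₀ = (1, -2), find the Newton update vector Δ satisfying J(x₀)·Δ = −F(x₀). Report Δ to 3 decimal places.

(0.625, 2.375)

At (1, -2): F = (-5.000, -3.000).
Jacobian J = [[-2·s·t - 2·t, -s^2 - 2·s + 3], [1, 1]].
At the point, J = [[8.000, 0.000], [1.000, 1.000]] (det J = 8.000).
Solving J·Δ = −F gives Δ = (0.625, 2.375).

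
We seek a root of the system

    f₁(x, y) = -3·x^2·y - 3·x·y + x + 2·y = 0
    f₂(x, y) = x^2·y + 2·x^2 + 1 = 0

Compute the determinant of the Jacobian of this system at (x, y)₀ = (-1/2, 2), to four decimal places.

11.2500

J = [[-6·x·y - 3·y + 1, -3·x^2 - 3·x + 2], [2·x·y + 4·x, x^2]].
At the point, J = [[1.0000, 2.7500], [-4.0000, 0.2500]].
det J = 11.2500.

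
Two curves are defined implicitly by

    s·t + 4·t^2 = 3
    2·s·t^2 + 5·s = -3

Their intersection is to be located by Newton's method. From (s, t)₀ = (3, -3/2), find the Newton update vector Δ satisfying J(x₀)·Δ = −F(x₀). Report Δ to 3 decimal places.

(-2.280, 0.547)

At (3, -3/2): F = (1.500, 31.500).
Jacobian J = [[t, s + 8·t], [2·t^2 + 5, 4·s·t]].
At the point, J = [[-1.500, -9.000], [9.500, -18.000]] (det J = 112.500).
Solving J·Δ = −F gives Δ = (-2.280, 0.547).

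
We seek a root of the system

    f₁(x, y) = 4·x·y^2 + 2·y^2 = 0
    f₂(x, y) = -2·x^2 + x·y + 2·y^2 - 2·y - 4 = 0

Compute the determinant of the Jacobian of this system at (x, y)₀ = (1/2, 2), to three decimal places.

J = [[4·y^2, 8·x·y + 4·y], [-4·x + y, x + 4·y - 2]].
At the point, J = [[16.000, 16.000], [0.000, 6.500]].
det J = 104.000.

104.000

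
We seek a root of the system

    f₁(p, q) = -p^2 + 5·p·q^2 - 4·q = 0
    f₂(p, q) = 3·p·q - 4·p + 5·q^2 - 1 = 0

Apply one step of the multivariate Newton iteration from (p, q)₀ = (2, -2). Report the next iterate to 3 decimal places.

(1.006, -1.361)

At (2, -2): F = (44.000, -1.000).
Jacobian J = [[-2·p + 5·q^2, 10·p·q - 4], [3·q - 4, 3·p + 10·q]].
At the point, J = [[16.000, -44.000], [-10.000, -14.000]] (det J = -664.000).
Solving J·Δ = −F gives Δ = (-0.994, 0.639).
Then the next iterate is (p, q)₁ = (1.006, -1.361).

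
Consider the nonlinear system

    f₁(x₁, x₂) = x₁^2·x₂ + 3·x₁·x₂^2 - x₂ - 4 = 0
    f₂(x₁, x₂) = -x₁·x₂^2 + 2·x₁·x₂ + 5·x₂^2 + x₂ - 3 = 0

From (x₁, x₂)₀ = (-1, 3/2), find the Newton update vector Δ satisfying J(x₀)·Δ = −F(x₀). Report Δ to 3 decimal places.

(1.443, -0.593)

At (-1, 3/2): F = (-10.750, 9.000).
Jacobian J = [[2·x₁·x₂ + 3·x₂^2, x₁^2 + 6·x₁·x₂ - 1], [-x₂^2 + 2·x₂, -2·x₁·x₂ + 2·x₁ + 10·x₂ + 1]].
At the point, J = [[3.750, -9.000], [0.750, 17.000]] (det J = 70.500).
Solving J·Δ = −F gives Δ = (1.443, -0.593).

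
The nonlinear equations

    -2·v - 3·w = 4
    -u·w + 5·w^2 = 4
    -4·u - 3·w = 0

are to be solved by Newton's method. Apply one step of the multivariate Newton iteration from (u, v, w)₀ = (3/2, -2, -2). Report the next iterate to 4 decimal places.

At (3/2, -2, -2): F = (6.0000, 19.0000, 0.0000).
Jacobian J = [[0, -2, -3], [-w, 0, -u + 10·w], [-4, 0, -3]].
At the point, J = [[0.0000, -2.0000, -3.0000], [2.0000, 0.0000, -21.5000], [-4.0000, 0.0000, -3.0000]] (det J = -184.0000).
Solving J·Δ = −F gives Δ = (-0.6196, 1.7609, 0.8261).
Then the next iterate is (u, v, w)₁ = (0.8804, -0.2391, -1.1739).

(0.8804, -0.2391, -1.1739)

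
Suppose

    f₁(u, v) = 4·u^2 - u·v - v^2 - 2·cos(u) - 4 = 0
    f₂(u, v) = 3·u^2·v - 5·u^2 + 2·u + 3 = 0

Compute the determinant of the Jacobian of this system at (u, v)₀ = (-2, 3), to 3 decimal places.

-305.823

J = [[8·u - v + 2·sin(u), -u - 2·v], [6·u·v - 10·u + 2, 3·u^2]].
At the point, J = [[-20.81859, -4.000], [-14.000, 12.000]].
det J = -305.823.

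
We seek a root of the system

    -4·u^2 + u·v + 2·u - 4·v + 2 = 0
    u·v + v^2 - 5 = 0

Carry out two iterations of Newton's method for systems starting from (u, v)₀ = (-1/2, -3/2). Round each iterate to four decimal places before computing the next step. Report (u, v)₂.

(-1.4817, -1.6044)

At (-1/2, -3/2): F = (6.7500, -2.0000).
Jacobian J = [[-8·u + v + 2, u - 4], [v, u + 2·v]].
At the point, J = [[4.5000, -4.5000], [-1.5000, -3.5000]] (det J = -22.5000).
Solving J·Δ = −F gives Δ = (-1.4500, 0.0500).
Then the next iterate is (u, v)₁ = (-1.9500, -1.4500).
Round to (-1.9500, -1.4500) and repeat: F = (-8.4825, -0.0700), J = [[16.1500, -5.9500], [-1.4500, -4.8500]].
Δ = (0.4683, -0.1544), so (u, v)₂ = (-1.4817, -1.6044).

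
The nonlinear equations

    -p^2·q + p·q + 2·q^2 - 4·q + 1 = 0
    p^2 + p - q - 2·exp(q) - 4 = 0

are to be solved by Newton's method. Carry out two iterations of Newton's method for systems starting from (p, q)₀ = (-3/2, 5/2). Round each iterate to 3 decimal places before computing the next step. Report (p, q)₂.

(0.109, -0.344)

At (-3/2, 5/2): F = (-5.875, -30.11499).
Jacobian J = [[-2·p·q + q, -p^2 + p + 4·q - 4], [2·p + 1, -2·exp(q) - 1]].
At the point, J = [[10.000, 2.250], [-2.000, -25.36499]] (det J = -249.14988).
Solving J·Δ = −F gives Δ = (0.870, -1.256).
Then the next iterate is (p, q)₁ = (-0.630, 1.244).
Round to (-0.630, 1.244) and repeat: F = (-2.15839, -12.41603), J = [[2.81144, -0.05090], [-0.260, -7.93893]].
Δ = (0.739, -1.588), so (p, q)₂ = (0.109, -0.344).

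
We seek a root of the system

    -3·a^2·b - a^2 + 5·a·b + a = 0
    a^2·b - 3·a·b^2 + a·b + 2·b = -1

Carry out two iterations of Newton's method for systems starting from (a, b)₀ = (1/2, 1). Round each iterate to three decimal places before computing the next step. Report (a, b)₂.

(3.335, -2.253)

At (1/2, 1): F = (2.000, 2.250).
Jacobian J = [[-6·a·b - 2·a + 5·b + 1, -3·a^2 + 5·a], [2·a·b - 3·b^2 + b, a^2 - 6·a·b + a + 2]].
At the point, J = [[2.000, 1.750], [-1.000, -0.250]] (det J = 1.250).
Solving J·Δ = −F gives Δ = (3.550, -5.200).
Then the next iterate is (a, b)₁ = (4.050, -4.200).
Round to (4.050, -4.200) and repeat: F = (109.269, -307.62650), J = [[73.960, -28.95750], [-91.140, 124.51250]].
Δ = (-0.715, 1.947), so (a, b)₂ = (3.335, -2.253).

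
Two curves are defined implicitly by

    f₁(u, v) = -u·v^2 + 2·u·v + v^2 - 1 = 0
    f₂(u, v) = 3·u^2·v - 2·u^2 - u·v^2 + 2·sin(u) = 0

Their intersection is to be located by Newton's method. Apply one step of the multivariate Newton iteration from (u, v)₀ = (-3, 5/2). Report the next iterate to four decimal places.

(-1.9069, 1.9547)

At (-3, 5/2): F = (9.0000, 67.967760).
Jacobian J = [[-v^2 + 2·v, -2·u·v + 2·u + 2·v], [6·u·v - 4·u - v^2 + 2·cos(u), 3·u^2 - 2·u·v]].
At the point, J = [[-1.2500, 14.0000], [-41.229985, 42.0000]] (det J = 524.719790).
Solving J·Δ = −F gives Δ = (1.0931, -0.5453).
Then the next iterate is (u, v)₁ = (-1.9069, 1.9547).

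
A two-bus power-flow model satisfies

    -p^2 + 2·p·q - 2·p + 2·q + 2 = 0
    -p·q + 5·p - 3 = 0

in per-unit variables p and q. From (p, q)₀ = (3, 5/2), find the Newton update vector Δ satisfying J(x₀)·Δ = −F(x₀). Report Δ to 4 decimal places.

(-5.1818, -2.8182)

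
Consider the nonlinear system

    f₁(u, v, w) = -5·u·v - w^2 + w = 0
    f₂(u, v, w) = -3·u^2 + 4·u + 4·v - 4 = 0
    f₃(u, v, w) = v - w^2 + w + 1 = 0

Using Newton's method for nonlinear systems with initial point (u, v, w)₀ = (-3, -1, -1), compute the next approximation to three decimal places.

At (-3, -1, -1): F = (-17.000, -47.000, -2.000).
Jacobian J = [[-5·v, -5·u, -2·w + 1], [-6·u + 4, 4, 0], [0, 1, -2·w + 1]].
At the point, J = [[5.000, 15.000, 3.000], [22.000, 4.000, 0.000], [0.000, 1.000, 3.000]] (det J = -864.000).
Solving J·Δ = −F gives Δ = (2.076, 0.330, 0.557).
Then the next iterate is (u, v, w)₁ = (-0.924, -0.670, -0.443).

(-0.924, -0.670, -0.443)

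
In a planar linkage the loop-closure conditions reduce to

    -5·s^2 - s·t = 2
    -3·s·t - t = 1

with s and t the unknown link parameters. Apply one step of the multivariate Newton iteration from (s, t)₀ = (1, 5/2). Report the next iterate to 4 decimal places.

(0.3647, 0.9412)

At (1, 5/2): F = (-9.5000, -11.0000).
Jacobian J = [[-10·s - t, -s], [-3·t, -3·s - 1]].
At the point, J = [[-12.5000, -1.0000], [-7.5000, -4.0000]] (det J = 42.5000).
Solving J·Δ = −F gives Δ = (-0.6353, -1.5588).
Then the next iterate is (s, t)₁ = (0.3647, 0.9412).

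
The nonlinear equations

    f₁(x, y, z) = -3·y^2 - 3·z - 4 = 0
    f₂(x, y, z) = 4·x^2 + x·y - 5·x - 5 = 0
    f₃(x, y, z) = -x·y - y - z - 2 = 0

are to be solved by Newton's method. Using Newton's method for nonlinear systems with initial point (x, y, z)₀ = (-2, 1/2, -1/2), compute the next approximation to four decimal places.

At (-2, 1/2, -1/2): F = (-3.2500, 20.0000, -1.0000).
Jacobian J = [[0, -6·y, -3], [8·x + y - 5, x, 0], [-y, -x - 1, -1]].
At the point, J = [[0.0000, -3.0000, -3.0000], [-20.5000, -2.0000, 0.0000], [-0.5000, 1.0000, -1.0000]] (det J = 126.0000).
Solving J·Δ = −F gives Δ = (0.9563, 0.1974, -1.2808).
Then the next iterate is (x, y, z)₁ = (-1.0437, 0.6974, -1.7808).

(-1.0437, 0.6974, -1.7808)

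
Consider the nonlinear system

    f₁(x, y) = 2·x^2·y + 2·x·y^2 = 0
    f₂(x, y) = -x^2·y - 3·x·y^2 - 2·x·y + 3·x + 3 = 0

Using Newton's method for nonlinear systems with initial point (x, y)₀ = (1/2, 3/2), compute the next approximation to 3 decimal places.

(-0.526, 2.842)

At (1/2, 3/2): F = (3.000, -0.750).
Jacobian J = [[4·x·y + 2·y^2, 2·x^2 + 4·x·y], [-2·x·y - 3·y^2 - 2·y + 3, -x^2 - 6·x·y - 2·x]].
At the point, J = [[7.500, 3.500], [-8.250, -5.750]] (det J = -14.250).
Solving J·Δ = −F gives Δ = (-1.026, 1.342).
Then the next iterate is (x, y)₁ = (-0.526, 2.842).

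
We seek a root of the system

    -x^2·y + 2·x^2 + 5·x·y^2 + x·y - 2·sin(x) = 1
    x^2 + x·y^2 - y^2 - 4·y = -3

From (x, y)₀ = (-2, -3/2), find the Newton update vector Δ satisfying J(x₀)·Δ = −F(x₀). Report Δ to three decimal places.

(6.961, 1.186)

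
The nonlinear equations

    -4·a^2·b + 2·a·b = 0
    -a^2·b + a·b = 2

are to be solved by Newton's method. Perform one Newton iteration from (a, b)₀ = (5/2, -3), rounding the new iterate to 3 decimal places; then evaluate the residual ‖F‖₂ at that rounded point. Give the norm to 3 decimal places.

129.183

At (5/2, -3): F = (60.000, 9.250).
Jacobian J = [[-8·a·b + 2·b, -4·a^2 + 2·a], [-2·a·b + b, -a^2 + a]].
At the point, J = [[54.000, -20.000], [12.000, -3.750]] (det J = 37.500).
Solving J·Δ = −F gives Δ = (1.067, 5.880).
Then the next iterate is (a, b)₁ = (3.567, 2.880).
Re-evaluating at (3.567, 2.880): F = (-126.02867, -28.37069), so ‖F‖₂ = 129.183.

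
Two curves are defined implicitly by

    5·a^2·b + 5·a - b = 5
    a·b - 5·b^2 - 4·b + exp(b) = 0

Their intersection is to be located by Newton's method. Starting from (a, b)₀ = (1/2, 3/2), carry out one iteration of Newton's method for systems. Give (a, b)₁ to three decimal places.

(0.687, 0.663)

At (1/2, 3/2): F = (-2.125, -12.01831).
Jacobian J = [[10·a·b + 5, 5·a^2 - 1], [b, a - 10·b + exp(b) - 4]].
At the point, J = [[12.500, 0.250], [1.500, -14.01831]] (det J = -175.60389).
Solving J·Δ = −F gives Δ = (0.187, -0.837).
Then the next iterate is (a, b)₁ = (0.687, 0.663).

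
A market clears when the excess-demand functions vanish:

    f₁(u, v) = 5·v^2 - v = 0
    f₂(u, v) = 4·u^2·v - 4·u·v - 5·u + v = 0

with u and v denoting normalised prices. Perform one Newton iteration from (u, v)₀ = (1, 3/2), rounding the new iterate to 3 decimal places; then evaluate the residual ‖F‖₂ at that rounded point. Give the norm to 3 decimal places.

45.006

At (1, 3/2): F = (9.750, -3.500).
Jacobian J = [[0, 10·v - 1], [8·u·v - 4·v - 5, 4·u^2 - 4·u + 1]].
At the point, J = [[0.000, 14.000], [1.000, 1.000]] (det J = -14.000).
Solving J·Δ = −F gives Δ = (4.196, -0.696).
Then the next iterate is (u, v)₁ = (5.196, 0.804).
Re-evaluating at (5.196, 0.804): F = (2.42808, 44.94057), so ‖F‖₂ = 45.006.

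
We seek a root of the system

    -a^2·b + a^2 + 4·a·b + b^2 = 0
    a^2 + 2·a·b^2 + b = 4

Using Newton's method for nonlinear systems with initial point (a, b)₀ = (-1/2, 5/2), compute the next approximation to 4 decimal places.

(-0.2794, 1.2593)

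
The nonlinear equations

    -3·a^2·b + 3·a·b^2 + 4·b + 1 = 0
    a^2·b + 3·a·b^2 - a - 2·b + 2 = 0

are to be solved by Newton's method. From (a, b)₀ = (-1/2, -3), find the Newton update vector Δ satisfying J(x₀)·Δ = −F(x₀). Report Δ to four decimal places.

At (-1/2, -3): F = (-22.2500, -5.7500).
Jacobian J = [[-6·a·b + 3·b^2, -3·a^2 + 6·a·b + 4], [2·a·b + 3·b^2 - 1, a^2 + 6·a·b - 2]].
At the point, J = [[18.0000, 12.2500], [29.0000, 7.2500]] (det J = -224.7500).
Solving J·Δ = −F gives Δ = (-0.4043, 2.4105).

(-0.4043, 2.4105)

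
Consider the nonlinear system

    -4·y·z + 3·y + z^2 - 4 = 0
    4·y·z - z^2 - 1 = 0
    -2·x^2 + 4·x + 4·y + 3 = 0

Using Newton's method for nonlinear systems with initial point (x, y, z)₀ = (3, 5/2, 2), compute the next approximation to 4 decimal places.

(3.4583, 1.6667, 0.6111)

At (3, 5/2, 2): F = (-12.5000, 15.0000, 7.0000).
Jacobian J = [[0, -4·z + 3, -4·y + 2·z], [0, 4·z, 4·y - 2·z], [-4·x + 4, 4, 0]].
At the point, J = [[0.0000, -5.0000, -6.0000], [0.0000, 8.0000, 6.0000], [-8.0000, 4.0000, 0.0000]] (det J = -144.0000).
Solving J·Δ = −F gives Δ = (0.4583, -0.8333, -1.3889).
Then the next iterate is (x, y, z)₁ = (3.4583, 1.6667, 0.6111).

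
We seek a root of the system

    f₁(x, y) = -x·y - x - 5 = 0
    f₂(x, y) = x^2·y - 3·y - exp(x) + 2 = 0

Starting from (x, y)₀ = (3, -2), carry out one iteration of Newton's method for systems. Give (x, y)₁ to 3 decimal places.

(1.867, -3.044)

At (3, -2): F = (-2.000, -30.08554).
Jacobian J = [[-y - 1, -x], [2·x·y - exp(x), x^2 - 3]].
At the point, J = [[1.000, -3.000], [-32.08554, 6.000]] (det J = -90.25661).
Solving J·Δ = −F gives Δ = (-1.133, -1.044).
Then the next iterate is (x, y)₁ = (1.867, -3.044).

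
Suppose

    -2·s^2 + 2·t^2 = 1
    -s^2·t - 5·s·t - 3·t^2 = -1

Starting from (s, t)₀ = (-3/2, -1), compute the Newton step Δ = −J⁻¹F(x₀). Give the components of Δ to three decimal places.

(0.906, 0.483)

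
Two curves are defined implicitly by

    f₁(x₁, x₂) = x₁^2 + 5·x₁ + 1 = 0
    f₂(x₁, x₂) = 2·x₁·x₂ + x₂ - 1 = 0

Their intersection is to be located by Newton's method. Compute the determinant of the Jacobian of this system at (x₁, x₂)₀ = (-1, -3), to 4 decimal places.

J = [[2·x₁ + 5, 0], [2·x₂, 2·x₁ + 1]].
At the point, J = [[3.0000, 0.0000], [-6.0000, -1.0000]].
det J = -3.0000.

-3.0000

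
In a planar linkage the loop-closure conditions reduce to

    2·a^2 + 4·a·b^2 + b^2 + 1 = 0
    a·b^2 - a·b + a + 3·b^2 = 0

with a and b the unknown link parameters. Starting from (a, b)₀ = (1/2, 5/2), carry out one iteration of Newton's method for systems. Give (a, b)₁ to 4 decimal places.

At (1/2, 5/2): F = (20.2500, 21.1250).
Jacobian J = [[4·a + 4·b^2, 8·a·b + 2·b], [b^2 - b + 1, 2·a·b - a + 6·b]].
At the point, J = [[27.0000, 15.0000], [4.7500, 17.0000]] (det J = 387.7500).
Solving J·Δ = −F gives Δ = (-0.0706, -1.2229).
Then the next iterate is (a, b)₁ = (0.4294, 1.2771).

(0.4294, 1.2771)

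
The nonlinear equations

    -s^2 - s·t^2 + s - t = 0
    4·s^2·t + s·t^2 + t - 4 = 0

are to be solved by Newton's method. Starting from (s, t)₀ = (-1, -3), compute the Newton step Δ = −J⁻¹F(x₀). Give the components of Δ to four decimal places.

At (-1, -3): F = (10.0000, -28.0000).
Jacobian J = [[-2·s - t^2 + 1, -2·s·t - 1], [8·s·t + t^2, 4·s^2 + 2·s·t + 1]].
At the point, J = [[-6.0000, -7.0000], [33.0000, 11.0000]] (det J = 165.0000).
Solving J·Δ = −F gives Δ = (0.5212, 0.9818).

(0.5212, 0.9818)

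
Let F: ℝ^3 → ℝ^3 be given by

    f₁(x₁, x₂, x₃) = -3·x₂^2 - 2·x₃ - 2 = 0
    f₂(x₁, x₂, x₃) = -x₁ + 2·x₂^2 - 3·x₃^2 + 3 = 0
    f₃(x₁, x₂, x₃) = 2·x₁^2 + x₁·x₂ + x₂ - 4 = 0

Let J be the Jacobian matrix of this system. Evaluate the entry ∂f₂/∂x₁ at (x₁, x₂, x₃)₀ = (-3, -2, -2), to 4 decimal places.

∂f₂/∂x₁ = -1.
At (-3, -2, -2) this is -1.0000.

-1.0000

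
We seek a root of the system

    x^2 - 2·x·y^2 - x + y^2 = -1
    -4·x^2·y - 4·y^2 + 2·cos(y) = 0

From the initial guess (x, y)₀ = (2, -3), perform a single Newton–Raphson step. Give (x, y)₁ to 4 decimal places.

(1.6164, -1.9864)

At (2, -3): F = (-24.0000, 10.020015).
Jacobian J = [[2·x - 2·y^2 - 1, -4·x·y + 2·y], [-8·x·y, -4·x^2 - 8·y - 2·sin(y)]].
At the point, J = [[-15.0000, 18.0000], [48.0000, 8.282240]] (det J = -988.233600).
Solving J·Δ = −F gives Δ = (-0.3836, 1.0136).
Then the next iterate is (x, y)₁ = (1.6164, -1.9864).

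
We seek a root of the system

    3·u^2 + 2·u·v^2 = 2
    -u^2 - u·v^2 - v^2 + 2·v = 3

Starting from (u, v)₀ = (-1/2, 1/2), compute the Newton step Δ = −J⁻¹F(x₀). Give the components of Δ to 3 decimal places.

(-1.542, 2.354)

At (-1/2, 1/2): F = (-1.500, -2.375).
Jacobian J = [[6·u + 2·v^2, 4·u·v], [-2·u - v^2, -2·u·v - 2·v + 2]].
At the point, J = [[-2.500, -1.000], [0.750, 1.500]] (det J = -3.000).
Solving J·Δ = −F gives Δ = (-1.542, 2.354).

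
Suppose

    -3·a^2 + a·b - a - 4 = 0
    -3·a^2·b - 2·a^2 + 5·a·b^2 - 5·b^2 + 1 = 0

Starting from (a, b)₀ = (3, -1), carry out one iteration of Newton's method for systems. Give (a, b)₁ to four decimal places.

At (3, -1): F = (-37.0000, 20.0000).
Jacobian J = [[-6·a + b - 1, a], [-6·a·b - 4·a + 5·b^2, -3·a^2 + 10·a·b - 10·b]].
At the point, J = [[-20.0000, 3.0000], [11.0000, -47.0000]] (det J = 907.0000).
Solving J·Δ = −F gives Δ = (-1.8512, -0.0077).
Then the next iterate is (a, b)₁ = (1.1488, -1.0077).

(1.1488, -1.0077)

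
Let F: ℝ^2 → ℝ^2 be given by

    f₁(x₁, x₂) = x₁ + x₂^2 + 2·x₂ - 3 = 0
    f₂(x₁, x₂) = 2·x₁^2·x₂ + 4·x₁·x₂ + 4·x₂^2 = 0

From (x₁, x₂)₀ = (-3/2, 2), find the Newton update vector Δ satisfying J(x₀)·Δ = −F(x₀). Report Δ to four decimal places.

(0.7078, -0.7013)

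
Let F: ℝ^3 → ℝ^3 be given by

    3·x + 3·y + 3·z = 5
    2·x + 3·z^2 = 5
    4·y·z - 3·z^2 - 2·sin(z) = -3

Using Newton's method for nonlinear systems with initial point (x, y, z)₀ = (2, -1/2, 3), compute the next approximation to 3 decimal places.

At (2, -1/2, 3): F = (8.500, 26.000, -30.28224).
Jacobian J = [[3, 3, 3], [2, 0, 6·z], [0, 4·z, 4·y - 6·z - 2·cos(z)]].
At the point, J = [[3.000, 3.000, 3.000], [2.000, 0.000, 18.000], [0.000, 12.000, -18.02002]] (det J = -467.87991).
Solving J·Δ = −F gives Δ = (-2.414, 0.757, -1.176).
Then the next iterate is (x, y, z)₁ = (-0.414, 0.257, 1.824).

(-0.414, 0.257, 1.824)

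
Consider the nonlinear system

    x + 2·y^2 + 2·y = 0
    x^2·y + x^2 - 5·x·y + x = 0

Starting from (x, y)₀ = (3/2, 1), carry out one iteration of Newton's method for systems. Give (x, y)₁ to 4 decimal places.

(0.3478, 0.2754)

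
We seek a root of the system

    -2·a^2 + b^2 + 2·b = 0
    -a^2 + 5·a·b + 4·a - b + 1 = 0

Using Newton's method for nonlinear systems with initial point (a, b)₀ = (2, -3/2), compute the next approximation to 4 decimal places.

(0.9025, -1.4701)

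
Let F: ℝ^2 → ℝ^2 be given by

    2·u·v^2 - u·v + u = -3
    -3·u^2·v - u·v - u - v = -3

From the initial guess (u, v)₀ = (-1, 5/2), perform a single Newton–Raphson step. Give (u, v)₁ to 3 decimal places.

(-0.894, 1.741)

At (-1, 5/2): F = (-8.000, -3.500).
Jacobian J = [[2·v^2 - v + 1, 4·u·v - u], [-6·u·v - v - 1, -3·u^2 - u - 1]].
At the point, J = [[11.000, -9.000], [11.500, -3.000]] (det J = 70.500).
Solving J·Δ = −F gives Δ = (0.106, -0.759).
Then the next iterate is (u, v)₁ = (-0.894, 1.741).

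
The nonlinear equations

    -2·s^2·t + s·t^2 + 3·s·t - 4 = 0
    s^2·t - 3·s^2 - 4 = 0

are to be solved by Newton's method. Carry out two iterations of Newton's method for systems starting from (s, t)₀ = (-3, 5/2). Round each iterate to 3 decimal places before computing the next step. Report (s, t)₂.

(1.746, 8.081)

At (-3, 5/2): F = (-90.250, -8.500).
Jacobian J = [[-4·s·t + t^2 + 3·t, -2·s^2 + 2·s·t + 3·s], [2·s·t - 6·s, s^2]].
At the point, J = [[43.750, -42.000], [3.000, 9.000]] (det J = 519.750).
Solving J·Δ = −F gives Δ = (2.250, 0.195).
Then the next iterate is (s, t)₁ = (-0.750, 2.695).
Round to (-0.750, 2.695) and repeat: F = (-18.54289, -4.17156), J = [[23.43302, -7.41750], [0.45750, 0.56250]].
Δ = (2.496, 5.386), so (s, t)₂ = (1.746, 8.081).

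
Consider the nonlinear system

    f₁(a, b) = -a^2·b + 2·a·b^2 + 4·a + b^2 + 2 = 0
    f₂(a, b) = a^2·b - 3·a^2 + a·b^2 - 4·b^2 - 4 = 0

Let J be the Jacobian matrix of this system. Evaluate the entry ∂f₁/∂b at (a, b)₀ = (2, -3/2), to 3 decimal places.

-19.000

∂f₁/∂b = -a^2 + 4·a·b + 2·b.
At (2, -3/2) this is -19.000.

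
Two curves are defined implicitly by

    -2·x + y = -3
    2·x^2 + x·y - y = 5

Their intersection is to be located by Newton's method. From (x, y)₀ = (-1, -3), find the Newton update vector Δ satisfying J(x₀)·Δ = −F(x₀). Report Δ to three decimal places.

(0.636, -0.727)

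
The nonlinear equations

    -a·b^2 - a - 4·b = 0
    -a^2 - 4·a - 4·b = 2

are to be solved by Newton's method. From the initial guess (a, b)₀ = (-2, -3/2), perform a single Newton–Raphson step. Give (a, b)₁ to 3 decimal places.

(-4.308, 0.500)

At (-2, -3/2): F = (12.500, 8.000).
Jacobian J = [[-b^2 - 1, -2·a·b - 4], [-2·a - 4, -4]].
At the point, J = [[-3.250, -10.000], [0.000, -4.000]] (det J = 13.000).
Solving J·Δ = −F gives Δ = (-2.308, 2.000).
Then the next iterate is (a, b)₁ = (-4.308, 0.500).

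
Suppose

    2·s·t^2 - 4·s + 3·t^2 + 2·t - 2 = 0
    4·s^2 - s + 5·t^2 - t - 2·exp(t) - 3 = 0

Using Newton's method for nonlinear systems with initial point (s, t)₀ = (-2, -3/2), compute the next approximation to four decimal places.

At (-2, -3/2): F = (0.7500, 27.303740).
Jacobian J = [[2·t^2 - 4, 4·s·t + 6·t + 2], [8·s - 1, 10·t - 2·exp(t) - 1]].
At the point, J = [[0.5000, 5.0000], [-17.0000, -16.446260]] (det J = 76.776870).
Solving J·Δ = −F gives Δ = (1.9388, -0.3439).
Then the next iterate is (s, t)₁ = (-0.0612, -1.8439).

(-0.0612, -1.8439)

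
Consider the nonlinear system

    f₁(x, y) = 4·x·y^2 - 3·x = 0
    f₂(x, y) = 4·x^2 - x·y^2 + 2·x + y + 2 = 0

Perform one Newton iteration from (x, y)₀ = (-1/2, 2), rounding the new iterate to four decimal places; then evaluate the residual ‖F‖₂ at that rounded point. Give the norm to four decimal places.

At (-1/2, 2): F = (-6.5000, 6.0000).
Jacobian J = [[4·y^2 - 3, 8·x·y], [8·x - y^2 + 2, -2·x·y + 1]].
At the point, J = [[13.0000, -8.0000], [-6.0000, 3.0000]] (det J = -9.0000).
Solving J·Δ = −F gives Δ = (3.1667, 4.3333).
Then the next iterate is (x, y)₁ = (2.6667, 6.3333).
Re-evaluating at (2.6667, 6.3333): F = (419.852596, -64.851319), so ‖F‖₂ = 424.8316.

424.8316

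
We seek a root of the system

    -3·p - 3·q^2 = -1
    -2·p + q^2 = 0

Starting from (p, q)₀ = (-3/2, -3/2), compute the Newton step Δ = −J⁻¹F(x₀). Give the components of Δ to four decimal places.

(1.6111, 0.6759)

At (-3/2, -3/2): F = (-1.2500, 5.2500).
Jacobian J = [[-3, -6·q], [-2, 2·q]].
At the point, J = [[-3.0000, 9.0000], [-2.0000, -3.0000]] (det J = 27.0000).
Solving J·Δ = −F gives Δ = (1.6111, 0.6759).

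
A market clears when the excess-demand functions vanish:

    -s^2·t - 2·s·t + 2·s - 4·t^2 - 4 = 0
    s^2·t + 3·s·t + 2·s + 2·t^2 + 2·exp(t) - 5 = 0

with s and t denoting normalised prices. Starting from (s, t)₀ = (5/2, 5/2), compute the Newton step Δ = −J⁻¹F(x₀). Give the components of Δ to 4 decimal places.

At (5/2, 5/2): F = (-52.1250, 71.239988).
Jacobian J = [[-2·s·t - 2·t + 2, -s^2 - 2·s - 8·t], [2·s·t + 3·t + 2, s^2 + 3·s + 4·t + 2·exp(t)]].
At the point, J = [[-15.5000, -31.2500], [22.0000, 48.114988]] (det J = -58.282313).
Solving J·Δ = −F gives Δ = (-4.8341, 0.7297).

(-4.8341, 0.7297)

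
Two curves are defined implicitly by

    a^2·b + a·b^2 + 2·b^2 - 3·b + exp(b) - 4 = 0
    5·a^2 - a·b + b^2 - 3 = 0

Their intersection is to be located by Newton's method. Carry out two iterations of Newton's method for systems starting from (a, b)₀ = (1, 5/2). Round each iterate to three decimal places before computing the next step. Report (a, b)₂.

At (1, 5/2): F = (21.93249, 5.750).
Jacobian J = [[2·a·b + b^2, a^2 + 2·a·b + 4·b + exp(b) - 3], [10·a - b, -a + 2·b]].
At the point, J = [[11.250, 25.18249], [7.500, 4.000]] (det J = -143.86870).
Solving J·Δ = −F gives Δ = (-0.397, -0.694).
Then the next iterate is (a, b)₁ = (0.603, 1.806).
Round to (0.603, 1.806) and repeat: F = (5.81477, 0.99066), J = [[5.43967, 12.85170], [4.224, 3.009]].
Δ = (0.126, -0.506), so (a, b)₂ = (0.729, 1.300).

(0.729, 1.300)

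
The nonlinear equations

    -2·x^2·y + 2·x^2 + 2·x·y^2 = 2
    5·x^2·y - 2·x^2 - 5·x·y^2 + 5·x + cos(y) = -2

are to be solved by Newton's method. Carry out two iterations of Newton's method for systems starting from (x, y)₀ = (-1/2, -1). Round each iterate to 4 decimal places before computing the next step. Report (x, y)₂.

(0.4667, 1.5561)

At (-1/2, -1): F = (-2.0000, 0.790302).
Jacobian J = [[-4·x·y + 4·x + 2·y^2, -2·x^2 + 4·x·y], [10·x·y - 4·x - 5·y^2 + 5, 5·x^2 - 10·x·y - sin(y)]].
At the point, J = [[-2.0000, 1.5000], [7.0000, -2.908529]] (det J = -4.682942).
Solving J·Δ = −F gives Δ = (0.9890, 2.6520).
Then the next iterate is (x, y)₁ = (0.4890, 1.6520).
Round to (0.4890, 1.6520) and repeat: F = (0.357250, -0.811876), J = [[4.182896, 2.753070], [-2.523240, -7.879380]].
Δ = (-0.0223, -0.0959), so (x, y)₂ = (0.4667, 1.5561).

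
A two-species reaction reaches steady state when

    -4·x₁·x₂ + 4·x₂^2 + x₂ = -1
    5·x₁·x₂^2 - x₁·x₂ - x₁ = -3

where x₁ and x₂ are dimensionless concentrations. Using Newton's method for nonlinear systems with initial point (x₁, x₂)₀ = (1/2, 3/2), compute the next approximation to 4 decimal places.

At (1/2, 3/2): F = (8.5000, 7.3750).
Jacobian J = [[-4·x₂, -4·x₁ + 8·x₂ + 1], [5·x₂^2 - x₂ - 1, 10·x₁·x₂ - x₁]].
At the point, J = [[-6.0000, 11.0000], [8.7500, 7.0000]] (det J = -138.2500).
Solving J·Δ = −F gives Δ = (-0.1564, -0.8580).
Then the next iterate is (x₁, x₂)₁ = (0.3436, 0.6420).

(0.3436, 0.6420)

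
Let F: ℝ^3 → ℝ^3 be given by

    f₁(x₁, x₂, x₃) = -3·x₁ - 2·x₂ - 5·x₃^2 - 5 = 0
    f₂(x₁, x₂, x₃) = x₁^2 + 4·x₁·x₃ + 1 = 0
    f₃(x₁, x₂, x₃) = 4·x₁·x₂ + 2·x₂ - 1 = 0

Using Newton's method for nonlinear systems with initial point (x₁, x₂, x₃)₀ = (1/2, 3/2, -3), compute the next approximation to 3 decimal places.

At (1/2, 3/2, -3): F = (-54.500, -4.750, 5.000).
Jacobian J = [[-3, -2, -10·x₃], [2·x₁ + 4·x₃, 0, 4·x₁], [4·x₂, 4·x₁ + 2, 0]].
At the point, J = [[-3.000, -2.000, 30.000], [-11.000, 0.000, 2.000], [6.000, 4.000, 0.000]] (det J = -1320.000).
Solving J·Δ = −F gives Δ = (-0.117, -1.075, 1.733).
Then the next iterate is (x₁, x₂, x₃)₁ = (0.383, 0.425, -1.267).

(0.383, 0.425, -1.267)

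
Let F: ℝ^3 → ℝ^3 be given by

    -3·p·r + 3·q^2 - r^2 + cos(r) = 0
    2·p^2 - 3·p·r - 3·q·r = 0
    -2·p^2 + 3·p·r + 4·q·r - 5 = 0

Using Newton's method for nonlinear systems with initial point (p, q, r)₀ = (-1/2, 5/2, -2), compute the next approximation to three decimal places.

(3.263, -0.458, -0.367)

At (-1/2, 5/2, -2): F = (11.33385, 12.500, -22.500).
Jacobian J = [[-3·r, 6·q, -3·p - 2·r - sin(r)], [4·p - 3·r, -3·r, -3·p - 3·q], [-4·p + 3·r, 4·r, 3·p + 4·q]].
At the point, J = [[6.000, 15.000, 6.40930], [4.000, 6.000, -6.000], [-4.000, -8.000, 8.500]] (det J = -183.27438).
Solving J·Δ = −F gives Δ = (3.763, -2.958, 1.633).
Then the next iterate is (p, q, r)₁ = (3.263, -0.458, -0.367).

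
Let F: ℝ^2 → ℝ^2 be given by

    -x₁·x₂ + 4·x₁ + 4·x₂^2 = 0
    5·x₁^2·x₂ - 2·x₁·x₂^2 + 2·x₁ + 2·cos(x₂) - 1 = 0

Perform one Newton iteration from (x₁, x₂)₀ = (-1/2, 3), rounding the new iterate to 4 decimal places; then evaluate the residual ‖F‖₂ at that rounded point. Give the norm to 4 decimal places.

8.7924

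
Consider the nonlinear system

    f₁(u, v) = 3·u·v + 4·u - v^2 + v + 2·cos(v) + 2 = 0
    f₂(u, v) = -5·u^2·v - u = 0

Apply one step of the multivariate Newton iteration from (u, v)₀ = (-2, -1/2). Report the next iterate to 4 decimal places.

(-1.0846, -0.4035)

At (-2, -1/2): F = (-1.994835, 12.0000).
Jacobian J = [[3·v + 4, 3·u - 2·v - 2·sin(v) + 1], [-10·u·v - 1, -5·u^2]].
At the point, J = [[2.5000, -3.041149], [-11.0000, -20.0000]] (det J = -83.452638).
Solving J·Δ = −F gives Δ = (0.9154, 0.0965).
Then the next iterate is (u, v)₁ = (-1.0846, -0.4035).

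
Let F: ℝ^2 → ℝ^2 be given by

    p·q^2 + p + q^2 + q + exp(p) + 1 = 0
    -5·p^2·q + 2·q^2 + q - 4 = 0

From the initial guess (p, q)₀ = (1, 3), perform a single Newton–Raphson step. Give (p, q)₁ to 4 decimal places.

At (1, 3): F = (25.718282, 2.0000).
Jacobian J = [[q^2 + exp(p) + 1, 2·p·q + 2·q + 1], [-10·p·q, -5·p^2 + 4·q + 1]].
At the point, J = [[12.718282, 13.0000], [-30.0000, 8.0000]] (det J = 491.746255).
Solving J·Δ = −F gives Δ = (-0.3655, -1.6207).
Then the next iterate is (p, q)₁ = (0.6345, 1.3793).

(0.6345, 1.3793)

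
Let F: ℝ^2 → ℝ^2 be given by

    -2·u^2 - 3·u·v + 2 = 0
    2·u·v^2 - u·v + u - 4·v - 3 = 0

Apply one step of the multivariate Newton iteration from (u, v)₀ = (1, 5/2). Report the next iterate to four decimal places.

(-0.7755, 6.8061)

At (1, 5/2): F = (-7.5000, -2.0000).
Jacobian J = [[-4·u - 3·v, -3·u], [2·v^2 - v + 1, 4·u·v - u - 4]].
At the point, J = [[-11.5000, -3.0000], [11.0000, 5.0000]] (det J = -24.5000).
Solving J·Δ = −F gives Δ = (-1.7755, 4.3061).
Then the next iterate is (u, v)₁ = (-0.7755, 6.8061).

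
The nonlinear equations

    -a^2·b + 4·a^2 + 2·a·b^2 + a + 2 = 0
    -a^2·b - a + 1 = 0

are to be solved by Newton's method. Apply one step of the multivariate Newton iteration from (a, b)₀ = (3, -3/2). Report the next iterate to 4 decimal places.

(0.6897, -2.2759)

At (3, -3/2): F = (68.0000, 11.5000).
Jacobian J = [[-2·a·b + 8·a + 2·b^2 + 1, -a^2 + 4·a·b], [-2·a·b - 1, -a^2]].
At the point, J = [[38.5000, -27.0000], [8.0000, -9.0000]] (det J = -130.5000).
Solving J·Δ = −F gives Δ = (-2.3103, -0.7759).
Then the next iterate is (a, b)₁ = (0.6897, -2.2759).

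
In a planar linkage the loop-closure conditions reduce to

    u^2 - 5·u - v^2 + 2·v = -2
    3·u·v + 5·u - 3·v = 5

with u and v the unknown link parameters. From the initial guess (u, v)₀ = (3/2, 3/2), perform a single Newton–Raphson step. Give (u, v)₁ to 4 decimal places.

At (3/2, 3/2): F = (-2.5000, 4.7500).
Jacobian J = [[2·u - 5, -2·v + 2], [3·v + 5, 3·u - 3]].
At the point, J = [[-2.0000, -1.0000], [9.5000, 1.5000]] (det J = 6.5000).
Solving J·Δ = −F gives Δ = (-0.1538, -2.1923).
Then the next iterate is (u, v)₁ = (1.3462, -0.6923).

(1.3462, -0.6923)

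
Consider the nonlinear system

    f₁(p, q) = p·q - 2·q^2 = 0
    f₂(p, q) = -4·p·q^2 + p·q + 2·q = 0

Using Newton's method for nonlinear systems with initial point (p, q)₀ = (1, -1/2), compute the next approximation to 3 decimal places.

At (1, -1/2): F = (-1.000, -2.500).
Jacobian J = [[q, p - 4·q], [-4·q^2 + q, -8·p·q + p + 2]].
At the point, J = [[-0.500, 3.000], [-1.500, 7.000]] (det J = 1.000).
Solving J·Δ = −F gives Δ = (-0.500, 0.250).
Then the next iterate is (p, q)₁ = (0.500, -0.250).

(0.500, -0.250)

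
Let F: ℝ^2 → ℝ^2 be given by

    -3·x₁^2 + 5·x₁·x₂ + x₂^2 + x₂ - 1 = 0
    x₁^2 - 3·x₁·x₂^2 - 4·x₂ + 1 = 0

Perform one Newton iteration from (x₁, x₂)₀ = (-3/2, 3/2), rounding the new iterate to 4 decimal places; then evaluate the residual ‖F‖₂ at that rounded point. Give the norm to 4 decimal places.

1.9354

At (-3/2, 3/2): F = (-15.2500, 7.3750).
Jacobian J = [[-6·x₁ + 5·x₂, 5·x₁ + 2·x₂ + 1], [2·x₁ - 3·x₂^2, -6·x₁·x₂ - 4]].
At the point, J = [[16.5000, -3.5000], [-9.7500, 9.5000]] (det J = 122.6250).
Solving J·Δ = −F gives Δ = (0.9709, 0.2202).
Then the next iterate is (x₁, x₂)₁ = (-0.5291, 1.7202).
Re-evaluating at (-0.5291, 1.7202): F = (-1.711341, -0.903893), so ‖F‖₂ = 1.9354.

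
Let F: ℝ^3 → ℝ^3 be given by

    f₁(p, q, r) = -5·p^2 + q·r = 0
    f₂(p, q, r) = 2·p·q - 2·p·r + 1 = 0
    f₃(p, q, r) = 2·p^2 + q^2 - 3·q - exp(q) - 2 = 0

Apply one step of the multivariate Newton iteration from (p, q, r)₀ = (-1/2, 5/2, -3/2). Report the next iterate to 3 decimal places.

(-0.432, 1.020, -0.524)

At (-1/2, 5/2, -3/2): F = (-5.000, -3.000, -14.93249).
Jacobian J = [[-10·p, r, q], [2·q - 2·r, 2·p, -2·p], [4·p, 2·q - exp(q) - 3, 0]].
At the point, J = [[5.000, -1.500, 2.500], [8.000, -1.000, 1.000], [-2.000, -10.18249, 0.000]] (det J = -154.73741).
Solving J·Δ = −F gives Δ = (0.068, -1.480, 0.976).
Then the next iterate is (p, q, r)₁ = (-0.432, 1.020, -0.524).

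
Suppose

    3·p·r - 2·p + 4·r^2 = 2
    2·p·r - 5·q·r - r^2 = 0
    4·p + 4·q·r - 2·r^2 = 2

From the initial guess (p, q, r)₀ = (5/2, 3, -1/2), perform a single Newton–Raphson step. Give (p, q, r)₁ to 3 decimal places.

At (5/2, 3, -1/2): F = (-9.750, 4.750, 1.500).
Jacobian J = [[3·r - 2, 0, 3·p + 8·r], [2·r, -5·r, 2·p - 5·q - 2·r], [4, 4·r, 4·q - 4·r]].
At the point, J = [[-3.500, 0.000, 3.500], [-1.000, 2.500, -9.000], [4.000, -2.000, 14.000]] (det J = -87.500).
Solving J·Δ = −F gives Δ = (-2.424, -1.569, 0.361).
Then the next iterate is (p, q, r)₁ = (0.076, 1.431, -0.139).

(0.076, 1.431, -0.139)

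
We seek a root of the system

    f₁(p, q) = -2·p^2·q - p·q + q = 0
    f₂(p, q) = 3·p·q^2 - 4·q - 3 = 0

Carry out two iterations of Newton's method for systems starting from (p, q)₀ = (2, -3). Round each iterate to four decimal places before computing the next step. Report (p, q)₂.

(1.0055, -1.0847)

At (2, -3): F = (27.0000, 63.0000).
Jacobian J = [[-4·p·q - q, -2·p^2 - p + 1], [3·q^2, 6·p·q - 4]].
At the point, J = [[27.0000, -9.0000], [27.0000, -40.0000]] (det J = -837.0000).
Solving J·Δ = −F gives Δ = (-0.6129, 1.1613).
Then the next iterate is (p, q)₁ = (1.3871, -1.8387).
Round to (1.3871, -1.8387) and repeat: F = (7.787249, 18.423397), J = [[12.040543, -4.235193], [10.142453, -19.302765]].
Δ = (-0.3816, 0.7540), so (p, q)₂ = (1.0055, -1.0847).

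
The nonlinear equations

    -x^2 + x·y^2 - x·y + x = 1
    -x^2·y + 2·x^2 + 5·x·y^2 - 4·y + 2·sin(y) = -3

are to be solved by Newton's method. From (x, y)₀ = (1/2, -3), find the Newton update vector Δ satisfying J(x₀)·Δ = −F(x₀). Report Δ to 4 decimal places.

(0.2906, 2.4964)

At (1/2, -3): F = (5.2500, 38.467760).
Jacobian J = [[-2·x + y^2 - y + 1, 2·x·y - x], [-2·x·y + 4·x + 5·y^2, -x^2 + 10·x·y + 2·cos(y) - 4]].
At the point, J = [[12.0000, -3.5000], [50.0000, -21.229985]] (det J = -79.759820).
Solving J·Δ = −F gives Δ = (0.2906, 2.4964).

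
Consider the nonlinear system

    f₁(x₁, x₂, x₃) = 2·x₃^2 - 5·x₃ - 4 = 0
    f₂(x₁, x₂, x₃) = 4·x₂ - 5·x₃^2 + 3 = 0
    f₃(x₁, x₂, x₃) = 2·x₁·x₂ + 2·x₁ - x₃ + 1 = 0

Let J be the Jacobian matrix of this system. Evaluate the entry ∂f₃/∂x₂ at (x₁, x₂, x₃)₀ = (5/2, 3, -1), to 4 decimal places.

∂f₃/∂x₂ = 2·x₁.
At (5/2, 3, -1) this is 5.0000.

5.0000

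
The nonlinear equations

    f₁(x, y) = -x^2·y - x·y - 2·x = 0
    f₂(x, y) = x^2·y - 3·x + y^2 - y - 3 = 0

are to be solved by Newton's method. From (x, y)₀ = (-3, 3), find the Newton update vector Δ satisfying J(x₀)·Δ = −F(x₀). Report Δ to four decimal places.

(-1.1786, -4.5536)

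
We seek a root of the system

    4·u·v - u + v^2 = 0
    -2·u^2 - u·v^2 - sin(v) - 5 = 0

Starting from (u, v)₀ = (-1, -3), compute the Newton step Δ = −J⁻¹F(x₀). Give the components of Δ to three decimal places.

(5.870, -5.431)

At (-1, -3): F = (22.000, 2.14112).
Jacobian J = [[4·v - 1, 4·u + 2·v], [-4·u - v^2, -2·u·v - cos(v)]].
At the point, J = [[-13.000, -10.000], [-5.000, -5.01001]] (det J = 15.13010).
Solving J·Δ = −F gives Δ = (5.870, -5.431).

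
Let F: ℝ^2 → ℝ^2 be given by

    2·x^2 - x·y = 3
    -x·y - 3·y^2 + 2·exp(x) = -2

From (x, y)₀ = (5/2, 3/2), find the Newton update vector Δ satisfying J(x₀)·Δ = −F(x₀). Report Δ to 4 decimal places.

At (5/2, 3/2): F = (5.7500, 15.864988).
Jacobian J = [[4·x - y, -x], [-y + 2·exp(x), -x - 6·y]].
At the point, J = [[8.5000, -2.5000], [22.864988, -11.5000]] (det J = -40.587530).
Solving J·Δ = −F gives Δ = (-0.6520, 0.0832).

(-0.6520, 0.0832)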